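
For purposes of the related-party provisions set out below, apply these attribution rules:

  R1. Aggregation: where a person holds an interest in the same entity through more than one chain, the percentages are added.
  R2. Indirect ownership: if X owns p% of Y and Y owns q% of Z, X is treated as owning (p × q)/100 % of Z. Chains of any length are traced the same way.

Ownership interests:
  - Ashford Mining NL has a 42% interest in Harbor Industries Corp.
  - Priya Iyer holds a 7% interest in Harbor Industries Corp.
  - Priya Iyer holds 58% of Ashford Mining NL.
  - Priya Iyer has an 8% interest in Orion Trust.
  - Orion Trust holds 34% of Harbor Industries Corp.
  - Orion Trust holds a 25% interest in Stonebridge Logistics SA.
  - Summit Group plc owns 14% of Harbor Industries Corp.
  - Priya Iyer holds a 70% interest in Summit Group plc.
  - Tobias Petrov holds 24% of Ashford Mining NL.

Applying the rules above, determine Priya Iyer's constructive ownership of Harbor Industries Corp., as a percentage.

Chain via Summit Group plc (R2): 70% × 14% = 9.8% of Harbor Industries Corp.
Chain via Ashford Mining NL (R2): 58% × 42% = 24.36% of Harbor Industries Corp.
Chain via Orion Trust (R2): 8% × 34% = 2.72% of Harbor Industries Corp.
Direct interest in Harbor Industries Corp: 7%.
Aggregating (R1): 9.8% + 24.36% + 2.72% + 7% = 43.88%.

43.88%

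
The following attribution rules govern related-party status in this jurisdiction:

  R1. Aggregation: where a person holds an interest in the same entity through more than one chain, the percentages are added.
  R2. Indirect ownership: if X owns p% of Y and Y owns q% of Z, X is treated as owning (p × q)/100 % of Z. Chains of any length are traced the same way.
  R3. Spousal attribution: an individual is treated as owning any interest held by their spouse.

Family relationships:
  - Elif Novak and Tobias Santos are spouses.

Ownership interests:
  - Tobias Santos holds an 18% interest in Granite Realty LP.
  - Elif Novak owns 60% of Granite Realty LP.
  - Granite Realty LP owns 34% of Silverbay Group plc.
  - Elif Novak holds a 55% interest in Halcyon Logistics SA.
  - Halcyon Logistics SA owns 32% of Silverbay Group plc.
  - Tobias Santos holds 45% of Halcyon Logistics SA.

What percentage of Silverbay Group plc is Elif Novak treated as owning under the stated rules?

By spousal attribution (R3), Elif Novak is treated as also owning Tobias Santos's interest in Halcyon Logistics SA, giving 55% + 45% = 100%.
By spousal attribution (R3), Elif Novak is treated as also owning Tobias Santos's interest in Granite Realty LP, giving 60% + 18% = 78%.
Chain via Halcyon Logistics SA (R2): 100% × 32% = 32% of Silverbay Group plc.
Chain via Granite Realty LP (R2): 78% × 34% = 26.52% of Silverbay Group plc.
Aggregating (R1): 32% + 26.52% = 58.52%.

58.52%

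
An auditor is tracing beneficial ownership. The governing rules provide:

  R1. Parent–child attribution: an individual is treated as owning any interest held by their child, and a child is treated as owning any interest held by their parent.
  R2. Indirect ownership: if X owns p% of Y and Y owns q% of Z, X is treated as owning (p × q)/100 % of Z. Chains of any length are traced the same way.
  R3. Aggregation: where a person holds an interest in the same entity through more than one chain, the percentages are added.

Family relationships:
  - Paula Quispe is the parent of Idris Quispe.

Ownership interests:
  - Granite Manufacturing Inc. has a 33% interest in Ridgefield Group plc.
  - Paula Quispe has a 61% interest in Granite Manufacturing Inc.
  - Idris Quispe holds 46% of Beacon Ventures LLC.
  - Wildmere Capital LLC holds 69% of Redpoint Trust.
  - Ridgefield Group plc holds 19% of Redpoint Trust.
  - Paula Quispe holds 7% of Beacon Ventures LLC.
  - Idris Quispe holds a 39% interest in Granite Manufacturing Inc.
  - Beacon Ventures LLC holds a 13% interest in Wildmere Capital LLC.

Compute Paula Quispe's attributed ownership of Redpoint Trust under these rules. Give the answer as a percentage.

11.0241%

By parent–child attribution (R1), Paula Quispe is treated as also owning Idris Quispe's interest in Beacon Ventures LLC, giving 7% + 46% = 53%.
By parent–child attribution (R1), Paula Quispe is treated as also owning Idris Quispe's interest in Granite Manufacturing Inc, giving 61% + 39% = 100%.
Chain via Beacon Ventures LLC → Wildmere Capital LLC (R2): 53% × 13% × 69% = 4.7541% of Redpoint Trust.
Chain via Granite Manufacturing Inc. → Ridgefield Group plc (R2): 100% × 33% × 19% = 6.27% of Redpoint Trust.
Aggregating (R3): 4.7541% + 6.27% = 11.0241%.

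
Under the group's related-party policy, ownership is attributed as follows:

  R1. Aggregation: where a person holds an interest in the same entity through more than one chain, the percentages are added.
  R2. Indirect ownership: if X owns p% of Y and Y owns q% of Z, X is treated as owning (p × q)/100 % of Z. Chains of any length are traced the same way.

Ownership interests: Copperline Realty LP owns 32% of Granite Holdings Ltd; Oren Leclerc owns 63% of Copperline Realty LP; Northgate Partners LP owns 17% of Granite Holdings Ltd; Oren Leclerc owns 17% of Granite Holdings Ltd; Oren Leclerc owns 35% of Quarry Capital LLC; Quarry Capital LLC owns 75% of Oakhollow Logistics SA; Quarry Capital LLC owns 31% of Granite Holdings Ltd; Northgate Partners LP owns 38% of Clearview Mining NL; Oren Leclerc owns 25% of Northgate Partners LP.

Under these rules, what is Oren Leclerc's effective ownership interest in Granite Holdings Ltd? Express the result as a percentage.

52.26%

Chain via Copperline Realty LP (R2): 63% × 32% = 20.16% of Granite Holdings Ltd.
Chain via Quarry Capital LLC (R2): 35% × 31% = 10.85% of Granite Holdings Ltd.
Chain via Northgate Partners LP (R2): 25% × 17% = 4.25% of Granite Holdings Ltd.
Direct interest in Granite Holdings Ltd: 17%.
Aggregating (R1): 20.16% + 10.85% + 4.25% + 17% = 52.26%.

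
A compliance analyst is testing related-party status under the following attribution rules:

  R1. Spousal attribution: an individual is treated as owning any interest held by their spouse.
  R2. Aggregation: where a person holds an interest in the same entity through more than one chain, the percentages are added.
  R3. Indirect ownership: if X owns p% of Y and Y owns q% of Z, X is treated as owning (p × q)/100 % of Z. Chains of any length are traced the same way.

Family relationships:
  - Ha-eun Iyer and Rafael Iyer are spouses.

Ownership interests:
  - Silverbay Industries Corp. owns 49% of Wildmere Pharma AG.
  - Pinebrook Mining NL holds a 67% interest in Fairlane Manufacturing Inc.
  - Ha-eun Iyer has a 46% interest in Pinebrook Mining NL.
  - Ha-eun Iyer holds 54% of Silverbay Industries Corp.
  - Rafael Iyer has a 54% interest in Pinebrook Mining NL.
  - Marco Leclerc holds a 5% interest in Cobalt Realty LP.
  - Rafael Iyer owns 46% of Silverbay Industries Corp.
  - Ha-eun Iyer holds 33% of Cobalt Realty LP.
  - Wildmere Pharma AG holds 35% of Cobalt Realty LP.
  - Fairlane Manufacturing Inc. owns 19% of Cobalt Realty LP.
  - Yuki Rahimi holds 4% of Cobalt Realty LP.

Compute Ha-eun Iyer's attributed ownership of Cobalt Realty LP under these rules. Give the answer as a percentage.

By spousal attribution (R1), Ha-eun Iyer is treated as also owning Rafael Iyer's interest in Silverbay Industries Corp, giving 54% + 46% = 100%.
By spousal attribution (R1), Ha-eun Iyer is treated as also owning Rafael Iyer's interest in Pinebrook Mining NL, giving 46% + 54% = 100%.
Chain via Silverbay Industries Corp. → Wildmere Pharma AG (R3): 100% × 49% × 35% = 17.15% of Cobalt Realty LP.
Chain via Pinebrook Mining NL → Fairlane Manufacturing Inc. (R3): 100% × 67% × 19% = 12.73% of Cobalt Realty LP.
Direct interest in Cobalt Realty LP: 33%.
Aggregating (R2): 17.15% + 12.73% + 33% = 62.88%.

62.88%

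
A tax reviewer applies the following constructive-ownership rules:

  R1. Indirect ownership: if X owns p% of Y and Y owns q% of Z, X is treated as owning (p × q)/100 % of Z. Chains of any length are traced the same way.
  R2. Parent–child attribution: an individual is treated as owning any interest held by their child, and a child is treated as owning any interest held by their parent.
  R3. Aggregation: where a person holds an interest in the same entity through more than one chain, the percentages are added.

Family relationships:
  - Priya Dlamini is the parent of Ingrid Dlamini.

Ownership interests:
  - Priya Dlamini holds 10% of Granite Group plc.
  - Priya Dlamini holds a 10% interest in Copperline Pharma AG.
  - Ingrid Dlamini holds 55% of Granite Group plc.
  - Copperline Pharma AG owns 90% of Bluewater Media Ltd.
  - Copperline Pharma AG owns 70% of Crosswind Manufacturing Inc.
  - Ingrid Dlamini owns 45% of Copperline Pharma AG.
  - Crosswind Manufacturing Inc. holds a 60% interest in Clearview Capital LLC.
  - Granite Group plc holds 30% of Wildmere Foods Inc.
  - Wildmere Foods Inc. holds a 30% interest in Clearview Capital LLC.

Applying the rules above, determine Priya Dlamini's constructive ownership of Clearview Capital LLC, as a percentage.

By parent–child attribution (R2), Priya Dlamini is treated as also owning Ingrid Dlamini's interest in Copperline Pharma AG, giving 10% + 45% = 55%.
By parent–child attribution (R2), Priya Dlamini is treated as also owning Ingrid Dlamini's interest in Granite Group plc, giving 10% + 55% = 65%.
Chain via Copperline Pharma AG → Crosswind Manufacturing Inc. (R1): 55% × 70% × 60% = 23.1% of Clearview Capital LLC.
Chain via Granite Group plc → Wildmere Foods Inc. (R1): 65% × 30% × 30% = 5.85% of Clearview Capital LLC.
Aggregating (R3): 23.1% + 5.85% = 28.95%.

28.95%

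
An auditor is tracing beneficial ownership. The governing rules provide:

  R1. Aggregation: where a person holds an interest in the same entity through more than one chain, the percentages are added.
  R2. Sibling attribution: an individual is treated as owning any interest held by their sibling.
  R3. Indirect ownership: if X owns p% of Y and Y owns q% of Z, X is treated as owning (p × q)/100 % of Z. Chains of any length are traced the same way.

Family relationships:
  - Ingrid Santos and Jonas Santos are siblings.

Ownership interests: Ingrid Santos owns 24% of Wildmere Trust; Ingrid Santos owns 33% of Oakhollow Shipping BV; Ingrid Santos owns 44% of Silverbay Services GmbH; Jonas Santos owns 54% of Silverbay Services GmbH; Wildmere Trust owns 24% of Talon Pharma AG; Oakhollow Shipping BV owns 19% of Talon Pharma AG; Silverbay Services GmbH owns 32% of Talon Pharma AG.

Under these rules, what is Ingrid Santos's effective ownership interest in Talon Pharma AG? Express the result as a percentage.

By sibling attribution (R2), Ingrid Santos is treated as also owning Jonas Santos's interest in Silverbay Services GmbH, giving 44% + 54% = 98%.
Chain via Wildmere Trust (R3): 24% × 24% = 5.76% of Talon Pharma AG.
Chain via Oakhollow Shipping BV (R3): 33% × 19% = 6.27% of Talon Pharma AG.
Chain via Silverbay Services GmbH (R3): 98% × 32% = 31.36% of Talon Pharma AG.
Aggregating (R1): 5.76% + 6.27% + 31.36% = 43.39%.

43.39%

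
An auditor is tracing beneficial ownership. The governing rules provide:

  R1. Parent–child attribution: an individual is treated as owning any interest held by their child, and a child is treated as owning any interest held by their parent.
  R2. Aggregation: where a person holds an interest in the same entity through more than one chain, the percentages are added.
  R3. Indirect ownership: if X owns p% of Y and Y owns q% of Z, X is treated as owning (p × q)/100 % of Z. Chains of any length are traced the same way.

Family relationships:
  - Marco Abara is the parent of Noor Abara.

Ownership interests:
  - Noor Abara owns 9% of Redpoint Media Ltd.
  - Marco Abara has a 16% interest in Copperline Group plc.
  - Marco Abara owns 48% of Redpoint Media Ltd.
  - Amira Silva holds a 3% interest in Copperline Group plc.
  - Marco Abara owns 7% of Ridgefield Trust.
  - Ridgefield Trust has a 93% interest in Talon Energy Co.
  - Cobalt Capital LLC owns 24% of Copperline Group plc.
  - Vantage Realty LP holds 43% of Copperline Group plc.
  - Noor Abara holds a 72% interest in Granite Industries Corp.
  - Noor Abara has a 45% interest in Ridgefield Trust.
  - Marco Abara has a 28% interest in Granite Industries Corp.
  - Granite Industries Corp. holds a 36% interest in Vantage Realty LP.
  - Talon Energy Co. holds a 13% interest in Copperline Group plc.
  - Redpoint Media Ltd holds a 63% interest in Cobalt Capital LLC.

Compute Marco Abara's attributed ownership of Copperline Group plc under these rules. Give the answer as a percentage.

46.3852%

By parent–child attribution (R1), Marco Abara is treated as also owning Noor Abara's interest in Redpoint Media Ltd, giving 48% + 9% = 57%.
By parent–child attribution (R1), Marco Abara is treated as also owning Noor Abara's interest in Granite Industries Corp, giving 28% + 72% = 100%.
By parent–child attribution (R1), Marco Abara is treated as also owning Noor Abara's interest in Ridgefield Trust, giving 7% + 45% = 52%.
Chain via Redpoint Media Ltd → Cobalt Capital LLC (R3): 57% × 63% × 24% = 8.6184% of Copperline Group plc.
Chain via Granite Industries Corp. → Vantage Realty LP (R3): 100% × 36% × 43% = 15.48% of Copperline Group plc.
Chain via Ridgefield Trust → Talon Energy Co. (R3): 52% × 93% × 13% = 6.2868% of Copperline Group plc.
Direct interest in Copperline Group plc: 16%.
Aggregating (R2): 8.6184% + 15.48% + 6.2868% + 16% = 46.3852%.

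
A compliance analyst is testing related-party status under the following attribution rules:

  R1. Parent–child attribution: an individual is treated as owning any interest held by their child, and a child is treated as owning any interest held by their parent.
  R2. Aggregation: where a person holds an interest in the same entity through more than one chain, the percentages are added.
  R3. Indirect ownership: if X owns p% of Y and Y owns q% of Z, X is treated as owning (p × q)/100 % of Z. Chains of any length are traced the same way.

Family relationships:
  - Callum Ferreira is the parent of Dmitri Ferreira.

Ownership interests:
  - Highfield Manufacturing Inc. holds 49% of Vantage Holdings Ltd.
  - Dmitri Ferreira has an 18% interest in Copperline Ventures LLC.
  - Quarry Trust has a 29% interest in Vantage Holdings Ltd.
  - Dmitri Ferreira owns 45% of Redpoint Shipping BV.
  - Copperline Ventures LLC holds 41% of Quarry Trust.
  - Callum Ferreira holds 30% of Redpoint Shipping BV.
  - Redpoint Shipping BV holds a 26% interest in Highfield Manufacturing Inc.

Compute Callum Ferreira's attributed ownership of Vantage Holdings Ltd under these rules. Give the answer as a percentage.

By parent–child attribution (R1), Callum Ferreira is treated as also owning Dmitri Ferreira's interest in Redpoint Shipping BV, giving 30% + 45% = 75%.
By parent–child attribution (R1), Callum Ferreira is treated as owning Dmitri Ferreira's 18% interest in Copperline Ventures LLC.
Chain via Redpoint Shipping BV → Highfield Manufacturing Inc. (R3): 75% × 26% × 49% = 9.555% of Vantage Holdings Ltd.
Chain via Copperline Ventures LLC → Quarry Trust (R3): 18% × 41% × 29% = 2.1402% of Vantage Holdings Ltd.
Aggregating (R2): 9.555% + 2.1402% = 11.6952%.

11.6952%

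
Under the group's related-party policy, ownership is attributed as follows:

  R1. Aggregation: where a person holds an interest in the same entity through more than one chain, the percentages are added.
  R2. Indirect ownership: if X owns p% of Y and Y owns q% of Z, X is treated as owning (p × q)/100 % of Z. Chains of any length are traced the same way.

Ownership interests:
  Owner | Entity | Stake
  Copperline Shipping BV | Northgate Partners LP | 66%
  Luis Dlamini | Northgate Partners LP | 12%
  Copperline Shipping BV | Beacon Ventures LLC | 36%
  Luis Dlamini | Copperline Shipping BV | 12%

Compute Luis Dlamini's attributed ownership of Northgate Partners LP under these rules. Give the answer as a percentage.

19.92%

Chain via Copperline Shipping BV (R2): 12% × 66% = 7.92% of Northgate Partners LP.
Direct interest in Northgate Partners LP: 12%.
Aggregating (R1): 7.92% + 12% = 19.92%.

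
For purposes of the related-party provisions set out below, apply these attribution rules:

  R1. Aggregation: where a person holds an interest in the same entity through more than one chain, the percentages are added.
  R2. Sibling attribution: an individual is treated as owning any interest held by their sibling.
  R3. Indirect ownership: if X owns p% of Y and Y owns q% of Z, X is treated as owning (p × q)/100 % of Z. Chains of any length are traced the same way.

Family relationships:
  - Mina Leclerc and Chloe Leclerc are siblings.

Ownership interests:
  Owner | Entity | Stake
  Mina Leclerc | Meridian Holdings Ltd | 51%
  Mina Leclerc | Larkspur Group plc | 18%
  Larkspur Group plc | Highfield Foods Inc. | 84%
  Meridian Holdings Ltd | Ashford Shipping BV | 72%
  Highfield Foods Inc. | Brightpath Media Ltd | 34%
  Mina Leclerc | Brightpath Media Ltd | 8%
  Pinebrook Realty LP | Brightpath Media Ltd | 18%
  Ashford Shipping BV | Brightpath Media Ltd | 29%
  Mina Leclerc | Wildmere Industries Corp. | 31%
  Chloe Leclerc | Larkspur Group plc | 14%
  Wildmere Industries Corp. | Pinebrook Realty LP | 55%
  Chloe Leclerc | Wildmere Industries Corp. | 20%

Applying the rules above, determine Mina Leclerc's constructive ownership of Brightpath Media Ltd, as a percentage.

32.837%

By sibling attribution (R2), Mina Leclerc is treated as also owning Chloe Leclerc's interest in Larkspur Group plc, giving 18% + 14% = 32%.
By sibling attribution (R2), Mina Leclerc is treated as also owning Chloe Leclerc's interest in Wildmere Industries Corp, giving 31% + 20% = 51%.
Chain via Meridian Holdings Ltd → Ashford Shipping BV (R3): 51% × 72% × 29% = 10.6488% of Brightpath Media Ltd.
Chain via Larkspur Group plc → Highfield Foods Inc. (R3): 32% × 84% × 34% = 9.1392% of Brightpath Media Ltd.
Chain via Wildmere Industries Corp. → Pinebrook Realty LP (R3): 51% × 55% × 18% = 5.049% of Brightpath Media Ltd.
Direct interest in Brightpath Media Ltd: 8%.
Aggregating (R1): 10.6488% + 9.1392% + 5.049% + 8% = 32.837%.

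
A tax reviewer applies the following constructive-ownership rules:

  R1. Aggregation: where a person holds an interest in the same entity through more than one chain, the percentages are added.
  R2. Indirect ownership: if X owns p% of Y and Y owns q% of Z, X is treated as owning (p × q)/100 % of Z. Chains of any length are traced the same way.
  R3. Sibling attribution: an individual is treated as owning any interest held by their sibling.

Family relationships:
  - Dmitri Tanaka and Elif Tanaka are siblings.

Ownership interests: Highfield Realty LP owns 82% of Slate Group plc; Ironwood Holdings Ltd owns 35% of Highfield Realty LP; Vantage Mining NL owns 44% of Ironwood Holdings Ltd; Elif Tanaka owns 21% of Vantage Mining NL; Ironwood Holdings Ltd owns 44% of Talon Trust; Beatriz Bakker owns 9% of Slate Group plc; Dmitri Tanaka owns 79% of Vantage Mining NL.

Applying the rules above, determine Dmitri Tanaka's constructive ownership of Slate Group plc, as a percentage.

By sibling attribution (R3), Dmitri Tanaka is treated as also owning Elif Tanaka's interest in Vantage Mining NL, giving 79% + 21% = 100%.
Chain via Vantage Mining NL → Ironwood Holdings Ltd → Highfield Realty LP (R2): 100% × 44% × 35% × 82% = 12.628% of Slate Group plc.

12.628%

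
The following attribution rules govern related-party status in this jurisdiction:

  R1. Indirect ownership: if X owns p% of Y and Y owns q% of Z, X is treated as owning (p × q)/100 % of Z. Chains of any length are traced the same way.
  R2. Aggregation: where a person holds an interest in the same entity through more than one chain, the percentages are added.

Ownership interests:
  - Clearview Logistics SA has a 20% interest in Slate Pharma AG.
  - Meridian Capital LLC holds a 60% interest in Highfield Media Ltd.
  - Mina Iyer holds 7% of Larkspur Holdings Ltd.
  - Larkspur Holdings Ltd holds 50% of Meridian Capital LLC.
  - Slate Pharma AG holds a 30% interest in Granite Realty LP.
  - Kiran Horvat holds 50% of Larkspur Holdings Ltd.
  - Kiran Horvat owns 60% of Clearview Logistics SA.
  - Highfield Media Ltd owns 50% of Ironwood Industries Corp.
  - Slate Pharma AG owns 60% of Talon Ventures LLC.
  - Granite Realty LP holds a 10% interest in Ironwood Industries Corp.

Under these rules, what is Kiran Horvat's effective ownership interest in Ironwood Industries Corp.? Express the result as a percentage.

7.86%

Chain via Larkspur Holdings Ltd → Meridian Capital LLC → Highfield Media Ltd (R1): 50% × 50% × 60% × 50% = 7.5% of Ironwood Industries Corp.
Chain via Clearview Logistics SA → Slate Pharma AG → Granite Realty LP (R1): 60% × 20% × 30% × 10% = 0.36% of Ironwood Industries Corp.
Aggregating (R2): 7.5% + 0.36% = 7.86%.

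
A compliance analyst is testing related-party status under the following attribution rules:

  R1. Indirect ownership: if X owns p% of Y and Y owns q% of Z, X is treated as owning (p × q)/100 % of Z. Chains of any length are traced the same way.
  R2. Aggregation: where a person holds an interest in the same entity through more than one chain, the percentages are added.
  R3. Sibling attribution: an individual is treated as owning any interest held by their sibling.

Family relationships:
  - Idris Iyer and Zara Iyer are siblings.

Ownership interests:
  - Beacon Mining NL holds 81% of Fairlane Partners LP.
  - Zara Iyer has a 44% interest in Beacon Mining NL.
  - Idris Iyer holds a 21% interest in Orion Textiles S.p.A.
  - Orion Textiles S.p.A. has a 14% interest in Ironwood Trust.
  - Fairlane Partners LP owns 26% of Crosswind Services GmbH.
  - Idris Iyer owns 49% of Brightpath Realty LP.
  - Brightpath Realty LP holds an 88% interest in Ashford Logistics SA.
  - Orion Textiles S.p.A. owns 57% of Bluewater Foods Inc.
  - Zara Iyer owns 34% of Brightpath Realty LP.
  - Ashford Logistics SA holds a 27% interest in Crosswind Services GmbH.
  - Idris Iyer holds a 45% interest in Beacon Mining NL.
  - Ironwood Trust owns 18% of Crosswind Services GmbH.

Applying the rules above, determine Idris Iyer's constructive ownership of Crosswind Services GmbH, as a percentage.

38.9934%

By sibling attribution (R3), Idris Iyer is treated as also owning Zara Iyer's interest in Beacon Mining NL, giving 45% + 44% = 89%.
By sibling attribution (R3), Idris Iyer is treated as also owning Zara Iyer's interest in Brightpath Realty LP, giving 49% + 34% = 83%.
Chain via Beacon Mining NL → Fairlane Partners LP (R1): 89% × 81% × 26% = 18.7434% of Crosswind Services GmbH.
Chain via Brightpath Realty LP → Ashford Logistics SA (R1): 83% × 88% × 27% = 19.7208% of Crosswind Services GmbH.
Chain via Orion Textiles S.p.A. → Ironwood Trust (R1): 21% × 14% × 18% = 0.5292% of Crosswind Services GmbH.
Aggregating (R2): 18.7434% + 19.7208% + 0.5292% = 38.9934%.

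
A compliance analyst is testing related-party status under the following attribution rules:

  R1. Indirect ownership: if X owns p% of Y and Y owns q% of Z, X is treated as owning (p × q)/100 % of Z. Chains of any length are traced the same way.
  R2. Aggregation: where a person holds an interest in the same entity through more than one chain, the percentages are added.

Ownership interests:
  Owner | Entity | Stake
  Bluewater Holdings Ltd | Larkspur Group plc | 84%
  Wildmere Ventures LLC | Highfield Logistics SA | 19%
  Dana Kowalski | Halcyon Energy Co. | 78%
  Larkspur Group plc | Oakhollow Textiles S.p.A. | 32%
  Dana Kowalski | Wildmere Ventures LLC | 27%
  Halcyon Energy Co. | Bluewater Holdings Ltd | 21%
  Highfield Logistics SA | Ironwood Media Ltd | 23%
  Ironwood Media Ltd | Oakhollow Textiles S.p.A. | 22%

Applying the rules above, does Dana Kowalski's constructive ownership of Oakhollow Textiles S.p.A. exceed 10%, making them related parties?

Chain via Wildmere Ventures LLC → Highfield Logistics SA → Ironwood Media Ltd (R1): 27% × 19% × 23% × 22% = 0.259578% of Oakhollow Textiles S.p.A.
Chain via Halcyon Energy Co. → Bluewater Holdings Ltd → Larkspur Group plc (R1): 78% × 21% × 84% × 32% = 4.402944% of Oakhollow Textiles S.p.A.
Aggregating (R2): 0.259578% + 4.402944% = 4.662522%.
4.662522% does not exceed the 10% threshold, so Dana is not a related party to Oakhollow Textiles S.p.A.

No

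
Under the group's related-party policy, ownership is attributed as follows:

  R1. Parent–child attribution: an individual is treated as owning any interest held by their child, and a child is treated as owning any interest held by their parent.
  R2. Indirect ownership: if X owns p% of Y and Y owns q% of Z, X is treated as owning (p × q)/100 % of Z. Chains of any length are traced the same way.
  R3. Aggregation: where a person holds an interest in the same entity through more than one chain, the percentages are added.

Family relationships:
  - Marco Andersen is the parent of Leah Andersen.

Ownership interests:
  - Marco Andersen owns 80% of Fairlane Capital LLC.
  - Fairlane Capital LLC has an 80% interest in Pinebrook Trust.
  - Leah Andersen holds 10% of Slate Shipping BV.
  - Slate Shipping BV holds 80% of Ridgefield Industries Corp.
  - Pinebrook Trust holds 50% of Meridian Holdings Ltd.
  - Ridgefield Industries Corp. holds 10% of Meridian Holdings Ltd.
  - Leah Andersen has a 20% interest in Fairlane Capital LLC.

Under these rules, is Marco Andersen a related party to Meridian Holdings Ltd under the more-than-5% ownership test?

By parent–child attribution (R1), Marco Andersen is treated as also owning Leah Andersen's interest in Fairlane Capital LLC, giving 80% + 20% = 100%.
By parent–child attribution (R1), Marco Andersen is treated as owning Leah Andersen's 10% interest in Slate Shipping BV.
Chain via Fairlane Capital LLC → Pinebrook Trust (R2): 100% × 80% × 50% = 40% of Meridian Holdings Ltd.
Chain via Slate Shipping BV → Ridgefield Industries Corp. (R2): 10% × 80% × 10% = 0.8% of Meridian Holdings Ltd.
Aggregating (R3): 40% + 0.8% = 40.8%.
40.8% exceeds the 5% threshold, so Marco is a related party to Meridian Holdings Ltd.

Yes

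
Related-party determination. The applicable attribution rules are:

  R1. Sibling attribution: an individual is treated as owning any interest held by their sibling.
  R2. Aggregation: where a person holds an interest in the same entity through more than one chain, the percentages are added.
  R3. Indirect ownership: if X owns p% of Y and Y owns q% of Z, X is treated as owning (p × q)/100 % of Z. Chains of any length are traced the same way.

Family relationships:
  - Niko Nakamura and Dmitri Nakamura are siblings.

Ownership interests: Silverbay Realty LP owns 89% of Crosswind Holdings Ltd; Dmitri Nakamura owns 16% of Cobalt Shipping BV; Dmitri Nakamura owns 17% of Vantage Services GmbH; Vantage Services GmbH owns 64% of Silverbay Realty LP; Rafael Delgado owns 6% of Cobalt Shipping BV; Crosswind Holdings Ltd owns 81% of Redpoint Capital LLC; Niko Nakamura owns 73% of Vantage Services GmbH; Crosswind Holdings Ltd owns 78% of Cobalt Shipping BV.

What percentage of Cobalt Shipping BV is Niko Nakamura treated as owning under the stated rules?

By sibling attribution (R1), Niko Nakamura is treated as also owning Dmitri Nakamura's interest in Vantage Services GmbH, giving 73% + 17% = 90%.
By sibling attribution (R1), Niko Nakamura is treated as owning Dmitri Nakamura's 16% interest in Cobalt Shipping BV.
Chain via Vantage Services GmbH → Silverbay Realty LP → Crosswind Holdings Ltd (R3): 90% × 64% × 89% × 78% = 39.98592% of Cobalt Shipping BV.
Direct interest in Cobalt Shipping BV: 16%.
Aggregating (R2): 39.98592% + 16% = 55.98592%.

55.98592%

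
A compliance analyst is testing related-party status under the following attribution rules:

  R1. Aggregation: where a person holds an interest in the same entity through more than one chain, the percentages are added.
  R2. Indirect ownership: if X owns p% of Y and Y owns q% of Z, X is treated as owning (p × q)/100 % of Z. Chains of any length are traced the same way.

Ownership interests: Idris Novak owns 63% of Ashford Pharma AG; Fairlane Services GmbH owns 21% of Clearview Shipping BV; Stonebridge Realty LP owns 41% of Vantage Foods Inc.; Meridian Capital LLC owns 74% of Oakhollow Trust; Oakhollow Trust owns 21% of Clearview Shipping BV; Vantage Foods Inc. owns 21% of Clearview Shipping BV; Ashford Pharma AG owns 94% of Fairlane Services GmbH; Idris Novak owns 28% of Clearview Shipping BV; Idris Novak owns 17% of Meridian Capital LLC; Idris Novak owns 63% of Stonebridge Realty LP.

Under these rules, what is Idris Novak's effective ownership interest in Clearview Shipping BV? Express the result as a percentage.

Chain via Stonebridge Realty LP → Vantage Foods Inc. (R2): 63% × 41% × 21% = 5.4243% of Clearview Shipping BV.
Chain via Meridian Capital LLC → Oakhollow Trust (R2): 17% × 74% × 21% = 2.6418% of Clearview Shipping BV.
Chain via Ashford Pharma AG → Fairlane Services GmbH (R2): 63% × 94% × 21% = 12.4362% of Clearview Shipping BV.
Direct interest in Clearview Shipping BV: 28%.
Aggregating (R1): 5.4243% + 2.6418% + 12.4362% + 28% = 48.5023%.

48.5023%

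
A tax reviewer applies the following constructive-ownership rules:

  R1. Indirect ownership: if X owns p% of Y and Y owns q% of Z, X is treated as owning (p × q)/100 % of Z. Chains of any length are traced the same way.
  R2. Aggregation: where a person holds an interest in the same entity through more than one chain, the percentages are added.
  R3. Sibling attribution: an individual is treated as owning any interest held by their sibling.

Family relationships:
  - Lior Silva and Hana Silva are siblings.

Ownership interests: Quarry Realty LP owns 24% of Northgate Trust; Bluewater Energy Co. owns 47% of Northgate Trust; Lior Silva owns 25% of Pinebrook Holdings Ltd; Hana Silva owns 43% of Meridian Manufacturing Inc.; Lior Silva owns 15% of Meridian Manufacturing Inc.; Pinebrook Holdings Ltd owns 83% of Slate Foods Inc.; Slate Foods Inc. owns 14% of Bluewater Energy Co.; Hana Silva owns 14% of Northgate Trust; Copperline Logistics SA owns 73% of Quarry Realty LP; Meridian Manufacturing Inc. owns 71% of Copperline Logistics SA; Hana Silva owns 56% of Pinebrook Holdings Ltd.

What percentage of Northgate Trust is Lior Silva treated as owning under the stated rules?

By sibling attribution (R3), Lior Silva is treated as also owning Hana Silva's interest in Pinebrook Holdings Ltd, giving 25% + 56% = 81%.
By sibling attribution (R3), Lior Silva is treated as also owning Hana Silva's interest in Meridian Manufacturing Inc, giving 15% + 43% = 58%.
By sibling attribution (R3), Lior Silva is treated as owning Hana Silva's 14% interest in Northgate Trust.
Chain via Pinebrook Holdings Ltd → Slate Foods Inc. → Bluewater Energy Co. (R1): 81% × 83% × 14% × 47% = 4.423734% of Northgate Trust.
Chain via Meridian Manufacturing Inc. → Copperline Logistics SA → Quarry Realty LP (R1): 58% × 71% × 73% × 24% = 7.214736% of Northgate Trust.
Direct interest in Northgate Trust: 14%.
Aggregating (R2): 4.423734% + 7.214736% + 14% = 25.63847%.

25.63847%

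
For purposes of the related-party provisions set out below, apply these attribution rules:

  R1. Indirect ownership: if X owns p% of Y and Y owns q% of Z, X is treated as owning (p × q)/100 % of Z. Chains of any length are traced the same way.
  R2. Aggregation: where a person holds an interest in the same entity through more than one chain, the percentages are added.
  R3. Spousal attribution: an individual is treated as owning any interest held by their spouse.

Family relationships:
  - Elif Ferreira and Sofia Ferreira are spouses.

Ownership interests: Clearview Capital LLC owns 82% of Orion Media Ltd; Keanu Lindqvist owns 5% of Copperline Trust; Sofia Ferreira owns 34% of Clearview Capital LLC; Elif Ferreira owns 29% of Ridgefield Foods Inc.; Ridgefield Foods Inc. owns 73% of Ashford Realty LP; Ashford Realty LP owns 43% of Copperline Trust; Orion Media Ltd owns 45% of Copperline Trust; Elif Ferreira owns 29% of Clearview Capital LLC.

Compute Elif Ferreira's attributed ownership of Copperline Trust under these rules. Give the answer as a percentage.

By spousal attribution (R3), Elif Ferreira is treated as also owning Sofia Ferreira's interest in Clearview Capital LLC, giving 29% + 34% = 63%.
Chain via Ridgefield Foods Inc. → Ashford Realty LP (R1): 29% × 73% × 43% = 9.1031% of Copperline Trust.
Chain via Clearview Capital LLC → Orion Media Ltd (R1): 63% × 82% × 45% = 23.247% of Copperline Trust.
Aggregating (R2): 9.1031% + 23.247% = 32.3501%.

32.3501%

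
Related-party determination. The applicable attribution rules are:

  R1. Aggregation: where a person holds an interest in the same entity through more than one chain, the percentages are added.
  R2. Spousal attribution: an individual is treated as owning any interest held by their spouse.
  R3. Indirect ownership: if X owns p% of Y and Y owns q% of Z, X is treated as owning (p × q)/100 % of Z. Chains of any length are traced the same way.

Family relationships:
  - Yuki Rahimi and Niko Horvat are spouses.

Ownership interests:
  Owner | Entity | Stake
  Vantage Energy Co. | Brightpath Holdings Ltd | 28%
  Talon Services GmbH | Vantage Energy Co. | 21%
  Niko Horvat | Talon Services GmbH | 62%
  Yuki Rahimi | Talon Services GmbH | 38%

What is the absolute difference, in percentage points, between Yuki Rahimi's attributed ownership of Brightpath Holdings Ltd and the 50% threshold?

44.12

By spousal attribution (R2), Yuki Rahimi is treated as also owning Niko Horvat's interest in Talon Services GmbH, giving 38% + 62% = 100%.
Chain via Talon Services GmbH → Vantage Energy Co. (R3): 100% × 21% × 28% = 5.88% of Brightpath Holdings Ltd.
5.88% falls short of the 50% threshold by 44.12 percentage points.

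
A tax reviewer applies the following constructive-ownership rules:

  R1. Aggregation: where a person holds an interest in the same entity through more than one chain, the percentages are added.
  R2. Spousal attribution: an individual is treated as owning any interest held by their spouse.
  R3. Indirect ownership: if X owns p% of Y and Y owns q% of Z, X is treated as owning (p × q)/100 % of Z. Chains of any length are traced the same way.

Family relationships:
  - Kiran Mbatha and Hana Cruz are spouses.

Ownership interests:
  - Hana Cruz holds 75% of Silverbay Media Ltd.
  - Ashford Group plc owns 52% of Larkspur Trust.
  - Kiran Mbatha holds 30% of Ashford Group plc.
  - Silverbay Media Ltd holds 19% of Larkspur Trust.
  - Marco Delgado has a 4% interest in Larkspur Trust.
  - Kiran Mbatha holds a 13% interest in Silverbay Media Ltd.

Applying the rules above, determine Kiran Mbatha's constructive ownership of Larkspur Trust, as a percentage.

By spousal attribution (R2), Kiran Mbatha is treated as also owning Hana Cruz's interest in Silverbay Media Ltd, giving 13% + 75% = 88%.
Chain via Silverbay Media Ltd (R3): 88% × 19% = 16.72% of Larkspur Trust.
Chain via Ashford Group plc (R3): 30% × 52% = 15.6% of Larkspur Trust.
Aggregating (R1): 16.72% + 15.6% = 32.32%.

32.32%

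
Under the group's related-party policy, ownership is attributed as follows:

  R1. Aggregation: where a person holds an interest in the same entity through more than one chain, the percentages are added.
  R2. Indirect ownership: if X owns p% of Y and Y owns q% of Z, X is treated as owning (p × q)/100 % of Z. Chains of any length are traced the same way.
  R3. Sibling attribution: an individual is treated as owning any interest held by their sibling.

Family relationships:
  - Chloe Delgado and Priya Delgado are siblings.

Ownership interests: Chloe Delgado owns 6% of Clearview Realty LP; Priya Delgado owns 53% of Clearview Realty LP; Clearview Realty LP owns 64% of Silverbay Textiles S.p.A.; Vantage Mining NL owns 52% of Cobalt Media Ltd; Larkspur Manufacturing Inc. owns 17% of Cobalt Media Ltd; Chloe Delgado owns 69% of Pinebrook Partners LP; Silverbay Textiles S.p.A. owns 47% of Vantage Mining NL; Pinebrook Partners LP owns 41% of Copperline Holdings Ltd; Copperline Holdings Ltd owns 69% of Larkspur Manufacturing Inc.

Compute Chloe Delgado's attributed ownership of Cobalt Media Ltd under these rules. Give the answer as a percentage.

12.546961%

By sibling attribution (R3), Chloe Delgado is treated as also owning Priya Delgado's interest in Clearview Realty LP, giving 6% + 53% = 59%.
Chain via Clearview Realty LP → Silverbay Textiles S.p.A. → Vantage Mining NL (R2): 59% × 64% × 47% × 52% = 9.228544% of Cobalt Media Ltd.
Chain via Pinebrook Partners LP → Copperline Holdings Ltd → Larkspur Manufacturing Inc. (R2): 69% × 41% × 69% × 17% = 3.318417% of Cobalt Media Ltd.
Aggregating (R1): 9.228544% + 3.318417% = 12.546961%.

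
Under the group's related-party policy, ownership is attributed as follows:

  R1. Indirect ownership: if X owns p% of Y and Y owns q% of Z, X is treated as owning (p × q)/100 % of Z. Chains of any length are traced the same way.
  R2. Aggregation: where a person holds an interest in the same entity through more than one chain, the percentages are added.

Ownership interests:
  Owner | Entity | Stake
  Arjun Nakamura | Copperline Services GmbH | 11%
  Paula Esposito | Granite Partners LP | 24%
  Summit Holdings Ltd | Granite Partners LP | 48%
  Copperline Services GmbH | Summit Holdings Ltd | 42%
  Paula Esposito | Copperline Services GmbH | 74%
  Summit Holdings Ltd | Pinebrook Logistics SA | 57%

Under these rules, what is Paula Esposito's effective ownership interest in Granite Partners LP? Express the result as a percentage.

Chain via Copperline Services GmbH → Summit Holdings Ltd (R1): 74% × 42% × 48% = 14.9184% of Granite Partners LP.
Direct interest in Granite Partners LP: 24%.
Aggregating (R2): 14.9184% + 24% = 38.9184%.

38.9184%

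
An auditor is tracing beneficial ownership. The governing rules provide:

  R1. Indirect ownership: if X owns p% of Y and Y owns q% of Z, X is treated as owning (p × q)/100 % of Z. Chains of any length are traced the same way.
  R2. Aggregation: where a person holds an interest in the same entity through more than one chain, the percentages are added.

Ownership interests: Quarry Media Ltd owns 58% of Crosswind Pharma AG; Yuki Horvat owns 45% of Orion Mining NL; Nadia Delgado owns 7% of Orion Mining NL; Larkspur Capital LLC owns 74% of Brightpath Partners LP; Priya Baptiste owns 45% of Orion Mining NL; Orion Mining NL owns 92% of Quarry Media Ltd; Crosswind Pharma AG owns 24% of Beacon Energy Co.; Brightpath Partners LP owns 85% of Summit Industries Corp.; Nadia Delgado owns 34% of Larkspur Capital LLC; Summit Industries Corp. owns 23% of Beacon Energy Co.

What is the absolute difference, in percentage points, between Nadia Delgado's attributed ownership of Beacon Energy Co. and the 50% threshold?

44.184772

Chain via Orion Mining NL → Quarry Media Ltd → Crosswind Pharma AG (R1): 7% × 92% × 58% × 24% = 0.896448% of Beacon Energy Co.
Chain via Larkspur Capital LLC → Brightpath Partners LP → Summit Industries Corp. (R1): 34% × 74% × 85% × 23% = 4.91878% of Beacon Energy Co.
Aggregating (R2): 0.896448% + 4.91878% = 5.815228%.
5.815228% falls short of the 50% threshold by 44.184772 percentage points.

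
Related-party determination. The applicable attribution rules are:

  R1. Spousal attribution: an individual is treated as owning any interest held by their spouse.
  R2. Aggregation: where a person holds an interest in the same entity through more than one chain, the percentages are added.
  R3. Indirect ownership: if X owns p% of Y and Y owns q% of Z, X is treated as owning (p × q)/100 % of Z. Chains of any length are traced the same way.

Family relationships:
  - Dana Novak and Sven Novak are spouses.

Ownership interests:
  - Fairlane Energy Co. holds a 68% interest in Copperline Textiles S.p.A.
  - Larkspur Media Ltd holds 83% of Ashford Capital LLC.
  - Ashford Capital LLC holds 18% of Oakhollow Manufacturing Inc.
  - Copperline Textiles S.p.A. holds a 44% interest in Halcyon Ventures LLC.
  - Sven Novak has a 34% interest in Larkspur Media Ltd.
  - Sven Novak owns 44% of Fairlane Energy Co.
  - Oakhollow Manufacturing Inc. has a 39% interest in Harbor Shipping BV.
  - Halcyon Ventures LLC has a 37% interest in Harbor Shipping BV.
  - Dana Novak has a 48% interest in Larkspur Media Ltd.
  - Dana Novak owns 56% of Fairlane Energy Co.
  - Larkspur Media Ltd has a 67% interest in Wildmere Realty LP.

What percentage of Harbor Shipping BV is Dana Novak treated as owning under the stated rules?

By spousal attribution (R1), Dana Novak is treated as also owning Sven Novak's interest in Fairlane Energy Co, giving 56% + 44% = 100%.
By spousal attribution (R1), Dana Novak is treated as also owning Sven Novak's interest in Larkspur Media Ltd, giving 48% + 34% = 82%.
Chain via Fairlane Energy Co. → Copperline Textiles S.p.A. → Halcyon Ventures LLC (R3): 100% × 68% × 44% × 37% = 11.0704% of Harbor Shipping BV.
Chain via Larkspur Media Ltd → Ashford Capital LLC → Oakhollow Manufacturing Inc. (R3): 82% × 83% × 18% × 39% = 4.777812% of Harbor Shipping BV.
Aggregating (R2): 11.0704% + 4.777812% = 15.848212%.

15.848212%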